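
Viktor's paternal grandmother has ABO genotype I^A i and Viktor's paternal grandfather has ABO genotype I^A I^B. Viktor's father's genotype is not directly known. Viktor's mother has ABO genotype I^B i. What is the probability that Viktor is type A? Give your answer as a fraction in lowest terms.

1/4

Viktor's father's ABO genotype from I^A i × I^A I^B: 1/4 I^A I^A, 1/4 I^A I^B, 1/4 I^A i, 1/4 I^B i.
Crossing each possibility with the mother I^B i and summing P(type A): 1/4·1/2 + 1/4·1/4 + 1/4·1/4 + 1/4·0 = 1/4.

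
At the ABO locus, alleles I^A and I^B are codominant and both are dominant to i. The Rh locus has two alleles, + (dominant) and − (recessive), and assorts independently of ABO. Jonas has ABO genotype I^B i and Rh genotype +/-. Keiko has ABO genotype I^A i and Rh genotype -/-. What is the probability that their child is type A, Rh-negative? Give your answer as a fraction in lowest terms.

ABO cross I^B i × I^A i → offspring phenotypes: 1/4 O, 1/4 A, 1/4 B, 1/4 AB.
Rh cross +/- × -/- → 1/2 Rh+, 1/2 Rh-.
Independent loci: P(type A, Rh-negative) = 1/4 × 1/2 = 1/8.

1/8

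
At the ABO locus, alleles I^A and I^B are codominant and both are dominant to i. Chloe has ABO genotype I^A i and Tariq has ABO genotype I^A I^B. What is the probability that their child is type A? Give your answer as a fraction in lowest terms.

1/2

ABO cross I^A i × I^A I^B → offspring phenotypes: 1/2 A, 1/4 B, 1/4 AB.
So P(type A) = 1/2.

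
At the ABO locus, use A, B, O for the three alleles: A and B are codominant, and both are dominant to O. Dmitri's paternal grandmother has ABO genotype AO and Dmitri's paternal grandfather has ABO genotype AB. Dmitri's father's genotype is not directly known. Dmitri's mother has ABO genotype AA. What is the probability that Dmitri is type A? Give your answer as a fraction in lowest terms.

Dmitri's father's ABO genotype from AO × AB: 1/4 AA, 1/4 AB, 1/4 AO, 1/4 BO.
Crossing each possibility with the mother AA and summing P(type A): 1/4·1 + 1/4·1/2 + 1/4·1 + 1/4·1/2 = 3/4.

3/4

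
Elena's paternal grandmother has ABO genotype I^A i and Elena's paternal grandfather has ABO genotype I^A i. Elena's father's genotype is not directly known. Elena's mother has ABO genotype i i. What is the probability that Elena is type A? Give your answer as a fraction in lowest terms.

1/2

Elena's father's ABO genotype from I^A i × I^A i: 1/4 I^A I^A, 1/2 I^A i, 1/4 i i.
Crossing each possibility with the mother i i and summing P(type A): 1/4·1 + 1/2·1/2 + 1/4·0 = 1/2.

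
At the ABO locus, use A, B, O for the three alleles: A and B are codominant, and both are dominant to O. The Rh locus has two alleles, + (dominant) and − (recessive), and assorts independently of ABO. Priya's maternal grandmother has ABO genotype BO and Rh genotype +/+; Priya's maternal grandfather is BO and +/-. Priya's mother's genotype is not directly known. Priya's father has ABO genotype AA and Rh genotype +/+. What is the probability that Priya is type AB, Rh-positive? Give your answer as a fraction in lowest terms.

Priya's mother's ABO genotype from BO × BO: 1/4 BB, 1/2 BO, 1/4 OO.
Crossing each possibility with the father AA and summing P(type AB): 1/4·1 + 1/2·1/2 + 1/4·0 = 1/2.
Similarly for Rh via the mother's Rh distribution: P(Rh+) = 1.
Independent loci: 1/2 × 1 = 1/2.

1/2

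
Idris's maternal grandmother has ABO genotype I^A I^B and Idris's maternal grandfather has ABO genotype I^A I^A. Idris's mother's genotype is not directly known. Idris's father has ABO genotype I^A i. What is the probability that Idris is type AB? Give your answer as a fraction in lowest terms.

1/8

Idris's mother's ABO genotype from I^A I^B × I^A I^A: 1/2 I^A I^A, 1/2 I^A I^B.
Crossing each possibility with the father I^A i and summing P(type AB): 1/2·0 + 1/2·1/4 = 1/8.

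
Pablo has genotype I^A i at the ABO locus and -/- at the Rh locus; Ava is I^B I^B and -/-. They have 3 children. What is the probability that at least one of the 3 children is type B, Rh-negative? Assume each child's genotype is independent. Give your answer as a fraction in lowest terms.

ABO cross I^A i × I^B I^B → 1/2 B, 1/2 AB.
Rh cross -/- × -/- → 1 Rh-; so P(type B, Rh-negative) = 1/2 × 1 = 1/2 per child.
P(none) = (1/2)^3 = 1/8; P(at least one) = 1 − 1/8 = 7/8.

7/8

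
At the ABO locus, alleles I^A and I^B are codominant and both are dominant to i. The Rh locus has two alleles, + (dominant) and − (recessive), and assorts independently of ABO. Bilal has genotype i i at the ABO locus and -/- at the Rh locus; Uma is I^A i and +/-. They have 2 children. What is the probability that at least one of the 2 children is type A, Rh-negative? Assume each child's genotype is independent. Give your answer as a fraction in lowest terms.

ABO cross i i × I^A i → 1/2 O, 1/2 A.
Rh cross -/- × +/- → 1/2 Rh+, 1/2 Rh-; so P(type A, Rh-negative) = 1/2 × 1/2 = 1/4 per child.
P(none) = (3/4)^2 = 9/16; P(at least one) = 1 − 9/16 = 7/16.

7/16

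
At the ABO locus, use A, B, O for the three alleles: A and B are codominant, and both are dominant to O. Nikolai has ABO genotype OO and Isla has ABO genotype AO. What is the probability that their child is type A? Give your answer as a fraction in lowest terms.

ABO cross OO × AO → offspring phenotypes: 1/2 O, 1/2 A.
So P(type A) = 1/2.

1/2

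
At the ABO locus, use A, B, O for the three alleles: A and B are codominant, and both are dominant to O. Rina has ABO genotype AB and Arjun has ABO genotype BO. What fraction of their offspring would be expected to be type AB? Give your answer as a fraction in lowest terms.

ABO cross AB × BO → offspring phenotypes: 1/4 A, 1/2 B, 1/4 AB.
So P(type AB) = 1/4.

1/4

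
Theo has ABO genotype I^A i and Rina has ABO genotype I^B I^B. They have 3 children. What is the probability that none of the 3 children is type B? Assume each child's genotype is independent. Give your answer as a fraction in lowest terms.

ABO cross I^A i × I^B I^B → 1/2 B, 1/2 AB.
So P(type B) = 1/2 per child.
P(not type B) = 1/2 for one child; (1/2)^3 = 1/8.

1/8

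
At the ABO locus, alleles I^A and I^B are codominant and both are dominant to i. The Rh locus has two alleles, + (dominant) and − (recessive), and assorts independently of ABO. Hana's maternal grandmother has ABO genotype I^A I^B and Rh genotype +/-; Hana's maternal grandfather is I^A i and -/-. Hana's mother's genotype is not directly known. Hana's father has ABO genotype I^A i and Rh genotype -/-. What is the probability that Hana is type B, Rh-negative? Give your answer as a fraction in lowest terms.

Hana's mother's ABO genotype from I^A I^B × I^A i: 1/4 I^A I^A, 1/4 I^A I^B, 1/4 I^A i, 1/4 I^B i.
Crossing each possibility with the father I^A i and summing P(type B): 1/4·0 + 1/4·1/4 + 1/4·0 + 1/4·1/4 = 1/8.
Similarly for Rh via the mother's Rh distribution: P(Rh-) = 3/4.
Independent loci: 1/8 × 3/4 = 3/32.

3/32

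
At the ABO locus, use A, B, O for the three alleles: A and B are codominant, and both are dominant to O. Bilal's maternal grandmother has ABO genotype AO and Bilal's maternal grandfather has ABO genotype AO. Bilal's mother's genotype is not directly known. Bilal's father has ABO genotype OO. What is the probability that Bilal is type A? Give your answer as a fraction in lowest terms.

1/2

Bilal's mother's ABO genotype from AO × AO: 1/4 AA, 1/2 AO, 1/4 OO.
Crossing each possibility with the father OO and summing P(type A): 1/4·1 + 1/2·1/2 + 1/4·0 = 1/2.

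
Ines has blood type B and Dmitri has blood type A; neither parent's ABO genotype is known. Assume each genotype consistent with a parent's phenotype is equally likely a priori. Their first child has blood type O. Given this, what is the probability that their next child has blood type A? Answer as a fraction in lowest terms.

Possible genotypes: Ines ∈ {BB, BO}; Dmitri ∈ {AA, AO}.
Weight each parental genotype pair by prior × P(type-O child):
  BO × AO: posterior weight 1; P(next child type A) = 1/4.
Weighted sum = 1/4.

1/4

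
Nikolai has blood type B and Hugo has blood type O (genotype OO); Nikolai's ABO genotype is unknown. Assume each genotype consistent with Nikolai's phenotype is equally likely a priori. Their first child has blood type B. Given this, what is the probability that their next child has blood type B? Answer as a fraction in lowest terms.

5/6

Possible genotypes: Nikolai ∈ {BB, BO}; Hugo ∈ {OO}.
Weight each parental genotype pair by prior × P(type-B child):
  BB × OO: posterior weight 2/3; P(next child type B) = 1.
  BO × OO: posterior weight 1/3; P(next child type B) = 1/2.
Weighted sum = 5/6.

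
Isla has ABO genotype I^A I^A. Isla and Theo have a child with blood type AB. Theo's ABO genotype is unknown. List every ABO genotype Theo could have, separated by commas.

I^A I^B, I^B I^B, I^B i

For each candidate genotype of Theo, check whether crossing it with I^A I^A can produce every observed child phenotype.
  I^A I^A → possible child types {A} ✗
  I^A I^B → possible child types {A, AB} ✓
  I^A i → possible child types {A} ✗
  I^B I^B → possible child types {AB} ✓
  I^B i → possible child types {A, AB} ✓
  i i → possible child types {A} ✗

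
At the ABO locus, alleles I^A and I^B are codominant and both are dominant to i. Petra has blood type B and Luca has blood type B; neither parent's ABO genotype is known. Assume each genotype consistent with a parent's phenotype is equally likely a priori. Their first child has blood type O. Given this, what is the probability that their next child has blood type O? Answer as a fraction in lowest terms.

1/4

Possible genotypes: Petra ∈ {I^B I^B, I^B i}; Luca ∈ {I^B I^B, I^B i}.
Weight each parental genotype pair by prior × P(type-O child):
  I^B i × I^B i: posterior weight 1; P(next child type O) = 1/4.
Weighted sum = 1/4.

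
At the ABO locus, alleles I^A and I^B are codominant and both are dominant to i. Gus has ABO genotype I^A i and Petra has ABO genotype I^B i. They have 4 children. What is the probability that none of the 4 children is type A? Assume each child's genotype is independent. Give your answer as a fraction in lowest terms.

ABO cross I^A i × I^B i → 1/4 O, 1/4 A, 1/4 B, 1/4 AB.
So P(type A) = 1/4 per child.
P(not type A) = 3/4 for one child; (3/4)^4 = 81/256.

81/256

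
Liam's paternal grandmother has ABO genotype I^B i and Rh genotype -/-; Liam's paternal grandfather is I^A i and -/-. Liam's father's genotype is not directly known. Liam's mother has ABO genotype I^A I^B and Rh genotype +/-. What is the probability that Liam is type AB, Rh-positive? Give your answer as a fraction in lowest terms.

1/8

Liam's father's ABO genotype from I^B i × I^A i: 1/4 I^A I^B, 1/4 I^A i, 1/4 I^B i, 1/4 i i.
Crossing each possibility with the mother I^A I^B and summing P(type AB): 1/4·1/2 + 1/4·1/4 + 1/4·1/4 + 1/4·0 = 1/4.
Similarly for Rh via the father's Rh distribution: P(Rh+) = 1/2.
Independent loci: 1/4 × 1/2 = 1/8.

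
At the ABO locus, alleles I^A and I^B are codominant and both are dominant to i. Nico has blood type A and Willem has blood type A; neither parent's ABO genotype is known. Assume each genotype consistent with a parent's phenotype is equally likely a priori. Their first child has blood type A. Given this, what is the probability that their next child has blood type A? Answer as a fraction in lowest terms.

Possible genotypes: Nico ∈ {I^A I^A, I^A i}; Willem ∈ {I^A I^A, I^A i}.
Weight each parental genotype pair by prior × P(type-A child):
  I^A I^A × I^A I^A: posterior weight 4/15; P(next child type A) = 1.
  I^A I^A × I^A i: posterior weight 4/15; P(next child type A) = 1.
  I^A i × I^A I^A: posterior weight 4/15; P(next child type A) = 1.
  I^A i × I^A i: posterior weight 1/5; P(next child type A) = 3/4.
Weighted sum = 19/20.

19/20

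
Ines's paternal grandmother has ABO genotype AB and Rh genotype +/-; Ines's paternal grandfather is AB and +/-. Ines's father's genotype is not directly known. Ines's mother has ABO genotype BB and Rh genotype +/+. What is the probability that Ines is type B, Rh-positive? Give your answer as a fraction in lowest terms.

1/2

Ines's father's ABO genotype from AB × AB: 1/4 AA, 1/2 AB, 1/4 BB.
Crossing each possibility with the mother BB and summing P(type B): 1/4·0 + 1/2·1/2 + 1/4·1 = 1/2.
Similarly for Rh via the father's Rh distribution: P(Rh+) = 1.
Independent loci: 1/2 × 1 = 1/2.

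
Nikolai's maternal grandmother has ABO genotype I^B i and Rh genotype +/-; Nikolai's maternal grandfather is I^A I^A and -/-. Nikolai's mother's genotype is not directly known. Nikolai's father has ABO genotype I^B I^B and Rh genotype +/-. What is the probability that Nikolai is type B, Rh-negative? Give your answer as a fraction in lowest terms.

3/16

Nikolai's mother's ABO genotype from I^B i × I^A I^A: 1/2 I^A I^B, 1/2 I^A i.
Crossing each possibility with the father I^B I^B and summing P(type B): 1/2·1/2 + 1/2·1/2 = 1/2.
Similarly for Rh via the mother's Rh distribution: P(Rh-) = 3/8.
Independent loci: 1/2 × 3/8 = 3/16.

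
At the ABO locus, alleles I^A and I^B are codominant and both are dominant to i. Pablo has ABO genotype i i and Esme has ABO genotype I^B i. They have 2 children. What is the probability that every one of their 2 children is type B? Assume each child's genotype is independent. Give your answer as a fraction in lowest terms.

ABO cross i i × I^B i → 1/2 O, 1/2 B.
So P(type B) = 1/2 per child.
All 2 independent: (1/2)^2 = 1/4.

1/4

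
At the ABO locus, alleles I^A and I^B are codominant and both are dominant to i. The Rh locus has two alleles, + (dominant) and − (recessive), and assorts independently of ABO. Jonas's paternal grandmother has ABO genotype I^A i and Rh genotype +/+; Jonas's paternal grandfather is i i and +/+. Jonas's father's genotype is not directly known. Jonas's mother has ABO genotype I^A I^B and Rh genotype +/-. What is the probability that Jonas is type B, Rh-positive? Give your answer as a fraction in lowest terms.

3/8

Jonas's father's ABO genotype from I^A i × i i: 1/2 I^A i, 1/2 i i.
Crossing each possibility with the mother I^A I^B and summing P(type B): 1/2·1/4 + 1/2·1/2 = 3/8.
Similarly for Rh via the father's Rh distribution: P(Rh+) = 1.
Independent loci: 3/8 × 1 = 3/8.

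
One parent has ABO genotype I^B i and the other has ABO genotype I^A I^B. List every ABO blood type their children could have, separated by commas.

A, B, AB

Gametes from I^B i × I^A I^B give offspring ABO genotypes I^A I^B, I^A i, I^B I^B, I^B i, i.e. phenotypes A, B, AB.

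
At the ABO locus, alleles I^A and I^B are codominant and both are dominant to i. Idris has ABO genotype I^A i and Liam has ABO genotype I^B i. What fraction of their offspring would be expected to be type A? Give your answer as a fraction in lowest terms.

ABO cross I^A i × I^B i → offspring phenotypes: 1/4 O, 1/4 A, 1/4 B, 1/4 AB.
So P(type A) = 1/4.

1/4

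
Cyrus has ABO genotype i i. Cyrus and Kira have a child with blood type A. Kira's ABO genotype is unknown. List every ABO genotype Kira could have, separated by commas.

I^A I^A, I^A I^B, I^A i

For each candidate genotype of Kira, check whether crossing it with i i can produce every observed child phenotype.
  I^A I^A → possible child types {A} ✓
  I^A I^B → possible child types {A, B} ✓
  I^A i → possible child types {O, A} ✓
  I^B I^B → possible child types {B} ✗
  I^B i → possible child types {O, B} ✗
  i i → possible child types {O} ✗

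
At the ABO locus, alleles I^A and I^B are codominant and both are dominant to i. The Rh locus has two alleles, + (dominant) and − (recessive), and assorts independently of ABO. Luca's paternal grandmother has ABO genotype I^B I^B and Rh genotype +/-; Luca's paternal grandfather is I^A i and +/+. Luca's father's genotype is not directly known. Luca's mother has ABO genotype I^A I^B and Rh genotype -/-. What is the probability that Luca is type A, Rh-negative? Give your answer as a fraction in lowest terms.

Luca's father's ABO genotype from I^B I^B × I^A i: 1/2 I^A I^B, 1/2 I^B i.
Crossing each possibility with the mother I^A I^B and summing P(type A): 1/2·1/4 + 1/2·1/4 = 1/4.
Similarly for Rh via the father's Rh distribution: P(Rh-) = 1/4.
Independent loci: 1/4 × 1/4 = 1/16.

1/16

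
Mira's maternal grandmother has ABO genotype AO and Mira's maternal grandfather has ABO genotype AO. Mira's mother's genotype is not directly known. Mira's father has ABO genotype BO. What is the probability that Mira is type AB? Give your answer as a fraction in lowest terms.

1/4

Mira's mother's ABO genotype from AO × AO: 1/4 AA, 1/2 AO, 1/4 OO.
Crossing each possibility with the father BO and summing P(type AB): 1/4·1/2 + 1/2·1/4 + 1/4·0 = 1/4.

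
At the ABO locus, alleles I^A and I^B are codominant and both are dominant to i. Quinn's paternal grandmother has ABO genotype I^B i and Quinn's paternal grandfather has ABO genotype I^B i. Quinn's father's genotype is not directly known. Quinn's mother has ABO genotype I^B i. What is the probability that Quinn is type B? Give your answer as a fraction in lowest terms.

Quinn's father's ABO genotype from I^B i × I^B i: 1/4 I^B I^B, 1/2 I^B i, 1/4 i i.
Crossing each possibility with the mother I^B i and summing P(type B): 1/4·1 + 1/2·3/4 + 1/4·1/2 = 3/4.

3/4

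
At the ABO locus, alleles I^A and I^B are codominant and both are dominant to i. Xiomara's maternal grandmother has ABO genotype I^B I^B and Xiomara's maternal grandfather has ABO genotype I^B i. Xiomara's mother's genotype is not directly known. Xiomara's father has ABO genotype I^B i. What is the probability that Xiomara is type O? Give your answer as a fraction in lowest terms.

1/8

Xiomara's mother's ABO genotype from I^B I^B × I^B i: 1/2 I^B I^B, 1/2 I^B i.
Crossing each possibility with the father I^B i and summing P(type O): 1/2·0 + 1/2·1/4 = 1/8.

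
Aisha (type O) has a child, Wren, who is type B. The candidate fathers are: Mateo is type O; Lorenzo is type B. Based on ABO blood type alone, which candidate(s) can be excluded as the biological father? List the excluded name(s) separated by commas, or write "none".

Mateo

A candidate is excluded only if no genotype consistent with his phenotype could produce a type B child with a type O mother.
Mateo (type O): no genotype consistent with that phenotype can produce a type-B child with a type-O mother.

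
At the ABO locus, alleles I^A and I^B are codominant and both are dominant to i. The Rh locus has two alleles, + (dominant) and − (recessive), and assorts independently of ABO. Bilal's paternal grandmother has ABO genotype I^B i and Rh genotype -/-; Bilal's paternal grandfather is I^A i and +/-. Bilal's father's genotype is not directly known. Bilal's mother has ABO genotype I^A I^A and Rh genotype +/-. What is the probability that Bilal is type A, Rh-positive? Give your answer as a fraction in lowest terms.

Bilal's father's ABO genotype from I^B i × I^A i: 1/4 I^A I^B, 1/4 I^A i, 1/4 I^B i, 1/4 i i.
Crossing each possibility with the mother I^A I^A and summing P(type A): 1/4·1/2 + 1/4·1 + 1/4·1/2 + 1/4·1 = 3/4.
Similarly for Rh via the father's Rh distribution: P(Rh+) = 5/8.
Independent loci: 3/4 × 5/8 = 15/32.

15/32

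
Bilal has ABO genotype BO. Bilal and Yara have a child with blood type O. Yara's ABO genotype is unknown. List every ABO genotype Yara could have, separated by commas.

For each candidate genotype of Yara, check whether crossing it with BO can produce every observed child phenotype.
  AA → possible child types {A, AB} ✗
  AB → possible child types {A, B, AB} ✗
  AO → possible child types {O, A, B, AB} ✓
  BB → possible child types {B} ✗
  BO → possible child types {O, B} ✓
  OO → possible child types {O, B} ✓

AO, BO, OO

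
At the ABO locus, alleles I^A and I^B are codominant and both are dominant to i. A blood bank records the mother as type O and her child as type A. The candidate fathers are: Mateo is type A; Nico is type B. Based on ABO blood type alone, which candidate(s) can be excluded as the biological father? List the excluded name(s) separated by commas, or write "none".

Nico

A candidate is excluded only if no genotype consistent with his phenotype could produce a type A child with a type O mother.
Nico (type B): no genotype consistent with that phenotype can produce a type-A child with a type-O mother.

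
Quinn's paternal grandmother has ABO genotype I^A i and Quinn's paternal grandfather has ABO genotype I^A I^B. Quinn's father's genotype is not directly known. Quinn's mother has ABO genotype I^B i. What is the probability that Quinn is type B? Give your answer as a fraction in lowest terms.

Quinn's father's ABO genotype from I^A i × I^A I^B: 1/4 I^A I^A, 1/4 I^A I^B, 1/4 I^A i, 1/4 I^B i.
Crossing each possibility with the mother I^B i and summing P(type B): 1/4·0 + 1/4·1/2 + 1/4·1/4 + 1/4·3/4 = 3/8.

3/8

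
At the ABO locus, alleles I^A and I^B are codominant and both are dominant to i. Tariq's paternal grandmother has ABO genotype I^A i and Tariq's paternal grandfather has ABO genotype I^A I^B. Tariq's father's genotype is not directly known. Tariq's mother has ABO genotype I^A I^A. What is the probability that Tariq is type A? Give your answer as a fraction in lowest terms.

Tariq's father's ABO genotype from I^A i × I^A I^B: 1/4 I^A I^A, 1/4 I^A I^B, 1/4 I^A i, 1/4 I^B i.
Crossing each possibility with the mother I^A I^A and summing P(type A): 1/4·1 + 1/4·1/2 + 1/4·1 + 1/4·1/2 = 3/4.

3/4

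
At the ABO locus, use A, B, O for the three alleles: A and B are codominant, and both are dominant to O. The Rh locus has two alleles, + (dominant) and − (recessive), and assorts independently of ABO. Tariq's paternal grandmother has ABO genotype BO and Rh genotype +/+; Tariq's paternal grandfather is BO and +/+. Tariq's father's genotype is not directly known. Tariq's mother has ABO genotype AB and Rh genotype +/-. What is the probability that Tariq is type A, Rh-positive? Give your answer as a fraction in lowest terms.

Tariq's father's ABO genotype from BO × BO: 1/4 BB, 1/2 BO, 1/4 OO.
Crossing each possibility with the mother AB and summing P(type A): 1/4·0 + 1/2·1/4 + 1/4·1/2 = 1/4.
Similarly for Rh via the father's Rh distribution: P(Rh+) = 1.
Independent loci: 1/4 × 1 = 1/4.

1/4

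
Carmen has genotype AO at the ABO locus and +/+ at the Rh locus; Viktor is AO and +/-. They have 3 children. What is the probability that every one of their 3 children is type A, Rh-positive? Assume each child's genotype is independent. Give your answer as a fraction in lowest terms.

ABO cross AO × AO → 1/4 O, 3/4 A.
Rh cross +/+ × +/- → 1 Rh+; so P(type A, Rh-positive) = 3/4 × 1 = 3/4 per child.
All 3 independent: (3/4)^3 = 27/64.

27/64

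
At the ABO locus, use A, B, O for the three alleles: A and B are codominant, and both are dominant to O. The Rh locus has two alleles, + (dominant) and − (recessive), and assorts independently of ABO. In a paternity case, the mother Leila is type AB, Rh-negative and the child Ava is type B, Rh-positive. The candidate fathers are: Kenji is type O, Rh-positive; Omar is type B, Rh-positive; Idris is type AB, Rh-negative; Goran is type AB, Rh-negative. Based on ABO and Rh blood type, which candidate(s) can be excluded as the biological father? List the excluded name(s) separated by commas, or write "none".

Idris, Goran

A candidate is excluded only if no genotype consistent with his phenotype could produce a type B, Rh-positive child with a type AB, Rh-negative mother.
Idris (type AB, Rh-): no genotype consistent with that phenotype can produce a type-B Rh+ child with a type-AB mother.
Goran (type AB, Rh-): no genotype consistent with that phenotype can produce a type-B Rh+ child with a type-AB mother.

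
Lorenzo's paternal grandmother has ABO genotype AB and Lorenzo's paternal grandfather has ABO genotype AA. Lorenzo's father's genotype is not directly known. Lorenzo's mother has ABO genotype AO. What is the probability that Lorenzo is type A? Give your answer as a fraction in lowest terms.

3/4

Lorenzo's father's ABO genotype from AB × AA: 1/2 AA, 1/2 AB.
Crossing each possibility with the mother AO and summing P(type A): 1/2·1 + 1/2·1/2 = 3/4.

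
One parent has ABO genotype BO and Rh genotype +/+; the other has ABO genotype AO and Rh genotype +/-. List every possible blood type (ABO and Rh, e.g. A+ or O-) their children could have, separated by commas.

Gametes from BO × AO give offspring ABO genotypes AB, AO, BO, OO, i.e. phenotypes O, A, B, AB.
Rh cross +/+ × +/- → phenotypes Rh+.
Combining independently: O+, A+, B+, AB+.

O+, A+, B+, AB+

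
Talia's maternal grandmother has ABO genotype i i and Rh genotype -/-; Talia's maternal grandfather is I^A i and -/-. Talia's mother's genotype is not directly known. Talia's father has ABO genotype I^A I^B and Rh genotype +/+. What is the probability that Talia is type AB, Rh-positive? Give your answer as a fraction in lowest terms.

Talia's mother's ABO genotype from i i × I^A i: 1/2 I^A i, 1/2 i i.
Crossing each possibility with the father I^A I^B and summing P(type AB): 1/2·1/4 + 1/2·0 = 1/8.
Similarly for Rh via the mother's Rh distribution: P(Rh+) = 1.
Independent loci: 1/8 × 1 = 1/8.

1/8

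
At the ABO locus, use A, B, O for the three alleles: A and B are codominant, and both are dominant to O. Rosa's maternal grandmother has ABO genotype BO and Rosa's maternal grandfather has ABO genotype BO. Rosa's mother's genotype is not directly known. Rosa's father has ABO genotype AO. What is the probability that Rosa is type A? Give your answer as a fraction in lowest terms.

1/4

Rosa's mother's ABO genotype from BO × BO: 1/4 BB, 1/2 BO, 1/4 OO.
Crossing each possibility with the father AO and summing P(type A): 1/4·0 + 1/2·1/4 + 1/4·1/2 = 1/4.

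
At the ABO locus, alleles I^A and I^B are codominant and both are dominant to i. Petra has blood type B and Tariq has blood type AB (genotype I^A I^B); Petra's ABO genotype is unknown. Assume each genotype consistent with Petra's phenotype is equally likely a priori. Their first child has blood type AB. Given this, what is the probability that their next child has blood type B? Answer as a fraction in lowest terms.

1/2

Possible genotypes: Petra ∈ {I^B I^B, I^B i}; Tariq ∈ {I^A I^B}.
Weight each parental genotype pair by prior × P(type-AB child):
  I^B I^B × I^A I^B: posterior weight 2/3; P(next child type B) = 1/2.
  I^B i × I^A I^B: posterior weight 1/3; P(next child type B) = 1/2.
Weighted sum = 1/2.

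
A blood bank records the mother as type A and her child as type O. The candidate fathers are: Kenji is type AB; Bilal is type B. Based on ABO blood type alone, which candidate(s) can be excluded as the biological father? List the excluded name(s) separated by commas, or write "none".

Kenji

A candidate is excluded only if no genotype consistent with his phenotype could produce a type O child with a type A mother.
Kenji (type AB): no genotype consistent with that phenotype can produce a type-O child with a type-A mother.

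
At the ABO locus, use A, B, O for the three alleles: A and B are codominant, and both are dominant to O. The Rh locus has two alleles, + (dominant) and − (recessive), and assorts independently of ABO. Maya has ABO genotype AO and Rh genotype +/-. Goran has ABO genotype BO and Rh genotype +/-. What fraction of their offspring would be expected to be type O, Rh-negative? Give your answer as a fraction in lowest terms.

1/16

ABO cross AO × BO → offspring phenotypes: 1/4 O, 1/4 A, 1/4 B, 1/4 AB.
Rh cross +/- × +/- → 3/4 Rh+, 1/4 Rh-.
Independent loci: P(type O, Rh-negative) = 1/4 × 1/4 = 1/16.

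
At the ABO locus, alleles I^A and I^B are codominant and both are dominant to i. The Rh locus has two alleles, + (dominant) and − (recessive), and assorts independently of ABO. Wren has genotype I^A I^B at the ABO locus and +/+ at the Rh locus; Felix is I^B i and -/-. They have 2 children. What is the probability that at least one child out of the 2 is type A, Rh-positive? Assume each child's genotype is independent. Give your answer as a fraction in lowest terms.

ABO cross I^A I^B × I^B i → 1/4 A, 1/2 B, 1/4 AB.
Rh cross +/+ × -/- → 1 Rh+; so P(type A, Rh-positive) = 1/4 × 1 = 1/4 per child.
P(none) = (3/4)^2 = 9/16; P(at least one) = 1 − 9/16 = 7/16.

7/16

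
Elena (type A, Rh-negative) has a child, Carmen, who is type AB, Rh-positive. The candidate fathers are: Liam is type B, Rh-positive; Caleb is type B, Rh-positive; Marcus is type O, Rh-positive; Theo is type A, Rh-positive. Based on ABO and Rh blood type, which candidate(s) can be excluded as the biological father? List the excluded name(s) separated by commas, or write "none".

Marcus, Theo

A candidate is excluded only if no genotype consistent with his phenotype could produce a type AB, Rh-positive child with a type A, Rh-negative mother.
Marcus (type O, Rh+): no genotype consistent with that phenotype can produce a type-AB Rh+ child with a type-A mother.
Theo (type A, Rh+): no genotype consistent with that phenotype can produce a type-AB Rh+ child with a type-A mother.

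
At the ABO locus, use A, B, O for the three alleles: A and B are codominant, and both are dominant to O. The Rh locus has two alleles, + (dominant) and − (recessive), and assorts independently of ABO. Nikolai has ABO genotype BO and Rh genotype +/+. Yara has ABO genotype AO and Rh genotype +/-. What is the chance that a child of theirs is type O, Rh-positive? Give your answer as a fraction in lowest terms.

ABO cross BO × AO → offspring phenotypes: 1/4 O, 1/4 A, 1/4 B, 1/4 AB.
Rh cross +/+ × +/- → 1 Rh+.
Independent loci: P(type O, Rh-positive) = 1/4 × 1 = 1/4.

1/4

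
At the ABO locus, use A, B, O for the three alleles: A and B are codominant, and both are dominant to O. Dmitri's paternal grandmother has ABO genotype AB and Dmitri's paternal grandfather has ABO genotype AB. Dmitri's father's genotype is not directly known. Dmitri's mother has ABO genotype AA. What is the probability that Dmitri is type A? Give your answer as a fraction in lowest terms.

Dmitri's father's ABO genotype from AB × AB: 1/4 AA, 1/2 AB, 1/4 BB.
Crossing each possibility with the mother AA and summing P(type A): 1/4·1 + 1/2·1/2 + 1/4·0 = 1/2.

1/2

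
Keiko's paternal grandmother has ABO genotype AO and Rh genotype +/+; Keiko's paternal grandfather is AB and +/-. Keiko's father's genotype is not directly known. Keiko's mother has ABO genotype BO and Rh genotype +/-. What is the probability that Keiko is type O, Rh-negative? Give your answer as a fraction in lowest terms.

Keiko's father's ABO genotype from AO × AB: 1/4 AA, 1/4 AB, 1/4 AO, 1/4 BO.
Crossing each possibility with the mother BO and summing P(type O): 1/4·0 + 1/4·0 + 1/4·1/4 + 1/4·1/4 = 1/8.
Similarly for Rh via the father's Rh distribution: P(Rh-) = 1/8.
Independent loci: 1/8 × 1/8 = 1/64.

1/64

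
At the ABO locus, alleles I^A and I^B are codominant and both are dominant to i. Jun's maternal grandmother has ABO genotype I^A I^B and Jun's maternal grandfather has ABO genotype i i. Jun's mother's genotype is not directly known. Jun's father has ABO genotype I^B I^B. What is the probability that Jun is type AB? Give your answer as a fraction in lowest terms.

Jun's mother's ABO genotype from I^A I^B × i i: 1/2 I^A i, 1/2 I^B i.
Crossing each possibility with the father I^B I^B and summing P(type AB): 1/2·1/2 + 1/2·0 = 1/4.

1/4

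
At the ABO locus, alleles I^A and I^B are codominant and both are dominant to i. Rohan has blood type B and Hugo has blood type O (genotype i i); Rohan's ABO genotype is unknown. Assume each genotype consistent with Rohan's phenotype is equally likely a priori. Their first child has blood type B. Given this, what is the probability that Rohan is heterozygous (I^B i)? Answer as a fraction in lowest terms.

Possible genotypes: Rohan ∈ {I^B I^B, I^B i}; Hugo ∈ {i i}.
Weight each parental genotype pair by prior × P(type-B child):
  I^B I^B × i i: posterior weight 2/3.
  I^B i × i i: posterior weight 1/3.
Sum the posterior weight over pairs where Rohan is I^B i: 1/3.

1/3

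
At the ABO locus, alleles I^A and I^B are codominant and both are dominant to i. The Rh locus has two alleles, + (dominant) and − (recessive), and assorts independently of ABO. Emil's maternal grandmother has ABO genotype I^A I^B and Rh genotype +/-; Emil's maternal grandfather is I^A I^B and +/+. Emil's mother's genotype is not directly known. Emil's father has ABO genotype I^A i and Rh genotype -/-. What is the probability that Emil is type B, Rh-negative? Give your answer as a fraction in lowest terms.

1/16

Emil's mother's ABO genotype from I^A I^B × I^A I^B: 1/4 I^A I^A, 1/2 I^A I^B, 1/4 I^B I^B.
Crossing each possibility with the father I^A i and summing P(type B): 1/4·0 + 1/2·1/4 + 1/4·1/2 = 1/4.
Similarly for Rh via the mother's Rh distribution: P(Rh-) = 1/4.
Independent loci: 1/4 × 1/4 = 1/16.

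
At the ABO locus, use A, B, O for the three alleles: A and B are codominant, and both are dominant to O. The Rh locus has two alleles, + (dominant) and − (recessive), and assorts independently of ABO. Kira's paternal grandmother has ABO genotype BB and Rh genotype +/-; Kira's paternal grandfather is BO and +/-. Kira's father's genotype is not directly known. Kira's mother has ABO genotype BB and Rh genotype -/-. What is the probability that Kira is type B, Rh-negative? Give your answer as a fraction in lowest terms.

Kira's father's ABO genotype from BB × BO: 1/2 BB, 1/2 BO.
Crossing each possibility with the mother BB and summing P(type B): 1/2·1 + 1/2·1 = 1.
Similarly for Rh via the father's Rh distribution: P(Rh-) = 1/2.
Independent loci: 1 × 1/2 = 1/2.

1/2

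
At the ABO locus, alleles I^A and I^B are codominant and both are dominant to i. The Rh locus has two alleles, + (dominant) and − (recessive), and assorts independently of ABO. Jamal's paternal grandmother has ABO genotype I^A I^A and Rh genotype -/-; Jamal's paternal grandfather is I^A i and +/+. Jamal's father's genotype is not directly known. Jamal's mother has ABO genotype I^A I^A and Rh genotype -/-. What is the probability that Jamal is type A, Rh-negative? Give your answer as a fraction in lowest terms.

Jamal's father's ABO genotype from I^A I^A × I^A i: 1/2 I^A I^A, 1/2 I^A i.
Crossing each possibility with the mother I^A I^A and summing P(type A): 1/2·1 + 1/2·1 = 1.
Similarly for Rh via the father's Rh distribution: P(Rh-) = 1/2.
Independent loci: 1 × 1/2 = 1/2.

1/2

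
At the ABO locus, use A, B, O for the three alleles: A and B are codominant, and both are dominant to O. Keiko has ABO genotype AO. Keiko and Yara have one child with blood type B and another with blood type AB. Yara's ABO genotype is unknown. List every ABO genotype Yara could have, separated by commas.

AB, BB, BO

For each candidate genotype of Yara, check whether crossing it with AO can produce every observed child phenotype.
  AA → possible child types {A} ✗
  AB → possible child types {A, B, AB} ✓
  AO → possible child types {O, A} ✗
  BB → possible child types {B, AB} ✓
  BO → possible child types {O, A, B, AB} ✓
  OO → possible child types {O, A} ✗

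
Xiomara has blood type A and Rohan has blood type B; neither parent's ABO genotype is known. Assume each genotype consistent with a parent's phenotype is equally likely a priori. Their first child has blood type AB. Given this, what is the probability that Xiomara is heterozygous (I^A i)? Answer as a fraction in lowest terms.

Possible genotypes: Xiomara ∈ {I^A I^A, I^A i}; Rohan ∈ {I^B I^B, I^B i}.
Weight each parental genotype pair by prior × P(type-AB child):
  I^A I^A × I^B I^B: posterior weight 4/9.
  I^A I^A × I^B i: posterior weight 2/9.
  I^A i × I^B I^B: posterior weight 2/9.
  I^A i × I^B i: posterior weight 1/9.
Sum the posterior weight over pairs where Xiomara is I^A i: 1/3.

1/3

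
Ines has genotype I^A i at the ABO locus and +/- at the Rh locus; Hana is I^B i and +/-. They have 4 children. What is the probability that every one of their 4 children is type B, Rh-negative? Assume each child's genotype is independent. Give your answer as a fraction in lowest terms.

1/65536

ABO cross I^A i × I^B i → 1/4 O, 1/4 A, 1/4 B, 1/4 AB.
Rh cross +/- × +/- → 3/4 Rh+, 1/4 Rh-; so P(type B, Rh-negative) = 1/4 × 1/4 = 1/16 per child.
All 4 independent: (1/16)^4 = 1/65536.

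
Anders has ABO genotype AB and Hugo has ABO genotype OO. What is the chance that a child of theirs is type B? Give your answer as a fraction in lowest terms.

1/2

ABO cross AB × OO → offspring phenotypes: 1/2 A, 1/2 B.
So P(type B) = 1/2.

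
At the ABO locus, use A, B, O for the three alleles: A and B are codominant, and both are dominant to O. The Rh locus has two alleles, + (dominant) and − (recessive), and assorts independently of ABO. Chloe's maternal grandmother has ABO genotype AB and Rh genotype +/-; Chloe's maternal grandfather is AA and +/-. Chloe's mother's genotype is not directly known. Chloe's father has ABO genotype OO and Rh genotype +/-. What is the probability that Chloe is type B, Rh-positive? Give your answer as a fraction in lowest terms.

3/16

Chloe's mother's ABO genotype from AB × AA: 1/2 AA, 1/2 AB.
Crossing each possibility with the father OO and summing P(type B): 1/2·0 + 1/2·1/2 = 1/4.
Similarly for Rh via the mother's Rh distribution: P(Rh+) = 3/4.
Independent loci: 1/4 × 3/4 = 3/16.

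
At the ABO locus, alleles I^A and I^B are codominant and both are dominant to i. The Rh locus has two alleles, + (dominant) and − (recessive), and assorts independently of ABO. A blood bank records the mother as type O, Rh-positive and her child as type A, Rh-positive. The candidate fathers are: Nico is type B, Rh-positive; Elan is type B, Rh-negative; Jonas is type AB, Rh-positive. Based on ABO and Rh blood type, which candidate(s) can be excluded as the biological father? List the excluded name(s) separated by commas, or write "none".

A candidate is excluded only if no genotype consistent with his phenotype could produce a type A, Rh-positive child with a type O, Rh-positive mother.
Nico (type B, Rh+): no genotype consistent with that phenotype can produce a type-A Rh+ child with a type-O mother.
Elan (type B, Rh-): no genotype consistent with that phenotype can produce a type-A Rh+ child with a type-O mother.

Nico, Elan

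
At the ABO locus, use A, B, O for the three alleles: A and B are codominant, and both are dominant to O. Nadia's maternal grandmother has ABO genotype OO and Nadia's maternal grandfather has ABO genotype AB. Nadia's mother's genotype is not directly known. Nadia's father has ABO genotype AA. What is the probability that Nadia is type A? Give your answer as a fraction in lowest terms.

Nadia's mother's ABO genotype from OO × AB: 1/2 AO, 1/2 BO.
Crossing each possibility with the father AA and summing P(type A): 1/2·1 + 1/2·1/2 = 3/4.

3/4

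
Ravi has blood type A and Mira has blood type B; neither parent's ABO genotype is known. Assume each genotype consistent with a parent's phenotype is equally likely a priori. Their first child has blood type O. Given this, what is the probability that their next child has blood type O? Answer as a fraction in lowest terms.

1/4

Possible genotypes: Ravi ∈ {AA, AO}; Mira ∈ {BB, BO}.
Weight each parental genotype pair by prior × P(type-O child):
  AO × BO: posterior weight 1; P(next child type O) = 1/4.
Weighted sum = 1/4.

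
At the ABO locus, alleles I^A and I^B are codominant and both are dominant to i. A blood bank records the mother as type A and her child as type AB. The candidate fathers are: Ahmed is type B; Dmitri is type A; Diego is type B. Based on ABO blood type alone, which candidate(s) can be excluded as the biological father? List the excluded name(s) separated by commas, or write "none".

A candidate is excluded only if no genotype consistent with his phenotype could produce a type AB child with a type A mother.
Dmitri (type A): no genotype consistent with that phenotype can produce a type-AB child with a type-A mother.

Dmitri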